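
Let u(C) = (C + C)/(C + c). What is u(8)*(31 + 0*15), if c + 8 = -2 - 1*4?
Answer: -248/3 ≈ -82.667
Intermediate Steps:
c = -14 (c = -8 + (-2 - 1*4) = -8 + (-2 - 4) = -8 - 6 = -14)
u(C) = 2*C/(-14 + C) (u(C) = (C + C)/(C - 14) = (2*C)/(-14 + C) = 2*C/(-14 + C))
u(8)*(31 + 0*15) = (2*8/(-14 + 8))*(31 + 0*15) = (2*8/(-6))*(31 + 0) = (2*8*(-⅙))*31 = -8/3*31 = -248/3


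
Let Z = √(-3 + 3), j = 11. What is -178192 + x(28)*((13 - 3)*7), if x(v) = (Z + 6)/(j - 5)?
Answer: -178122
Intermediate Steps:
Z = 0 (Z = √0 = 0)
x(v) = 1 (x(v) = (0 + 6)/(11 - 5) = 6/6 = 6*(⅙) = 1)
-178192 + x(28)*((13 - 3)*7) = -178192 + 1*((13 - 3)*7) = -178192 + 1*(10*7) = -178192 + 1*70 = -178192 + 70 = -178122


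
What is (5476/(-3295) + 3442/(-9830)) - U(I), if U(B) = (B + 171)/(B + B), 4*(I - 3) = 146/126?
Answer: -153064724111/5370237130 ≈ -28.502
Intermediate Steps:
I = 829/252 (I = 3 + (146/126)/4 = 3 + (146*(1/126))/4 = 3 + (¼)*(73/63) = 3 + 73/252 = 829/252 ≈ 3.2897)
U(B) = (171 + B)/(2*B) (U(B) = (171 + B)/((2*B)) = (171 + B)*(1/(2*B)) = (171 + B)/(2*B))
(5476/(-3295) + 3442/(-9830)) - U(I) = (5476/(-3295) + 3442/(-9830)) - (171 + 829/252)/(2*829/252) = (5476*(-1/3295) + 3442*(-1/9830)) - 252*43921/(2*829*252) = (-5476/3295 - 1721/4915) - 1*43921/1658 = -6517047/3238985 - 43921/1658 = -153064724111/5370237130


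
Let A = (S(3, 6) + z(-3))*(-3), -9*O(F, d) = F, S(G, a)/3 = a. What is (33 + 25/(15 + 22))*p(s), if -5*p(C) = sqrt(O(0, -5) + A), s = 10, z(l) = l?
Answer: -3738*I*sqrt(5)/185 ≈ -45.181*I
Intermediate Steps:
S(G, a) = 3*a
O(F, d) = -F/9
A = -45 (A = (3*6 - 3)*(-3) = (18 - 3)*(-3) = 15*(-3) = -45)
p(C) = -3*I*sqrt(5)/5 (p(C) = -sqrt(-1/9*0 - 45)/5 = -sqrt(0 - 45)/5 = -3*I*sqrt(5)/5)
(33 + 25/(15 + 22))*p(s) = (33 + 25/(15 + 22))*(-3*I*sqrt(5)/5) = (33 + 25/37)*(-3*I*sqrt(5)/5) = 1246*(-3*I*sqrt(5)/5)/37 = -3738*I*sqrt(5)/185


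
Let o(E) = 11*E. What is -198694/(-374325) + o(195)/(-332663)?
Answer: 65295214997/124524077475 ≈ 0.52436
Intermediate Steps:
-198694/(-374325) + o(195)/(-332663) = -198694/(-374325) + (11*195)/(-332663) = -198694*(-1/374325) + 2145*(-1/332663) = 198694/374325 - 2145/332663 = 65295214997/124524077475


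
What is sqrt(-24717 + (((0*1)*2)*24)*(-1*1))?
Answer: I*sqrt(24717) ≈ 157.22*I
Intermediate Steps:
sqrt(-24717 + (((0*1)*2)*24)*(-1*1)) = sqrt(-24717 + ((0*2)*24)*(-1)) = sqrt(-24717 + (0*24)*(-1)) = sqrt(-24717 + 0*(-1)) = sqrt(-24717 + 0) = sqrt(-24717) = I*sqrt(24717)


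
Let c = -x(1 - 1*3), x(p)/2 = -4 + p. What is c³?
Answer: 1728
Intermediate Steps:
x(p) = -8 + 2*p (x(p) = 2*(-4 + p) = -8 + 2*p)
c = 12 (c = -(-8 + 2*(1 - 1*3)) = -(-8 + 2*(1 - 3)) = -(-8 + 2*(-2)) = -(-8 - 4) = -1*(-12) = 12)
c³ = 12³ = 1728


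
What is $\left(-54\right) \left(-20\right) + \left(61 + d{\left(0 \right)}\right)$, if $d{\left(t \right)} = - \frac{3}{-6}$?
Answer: $\frac{2283}{2} \approx 1141.5$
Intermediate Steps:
$d{\left(t \right)} = \frac{1}{2}$ ($d{\left(t \right)} = \left(-3\right) \left(- \frac{1}{6}\right) = \frac{1}{2}$)
$\left(-54\right) \left(-20\right) + \left(61 + d{\left(0 \right)}\right) = \left(-54\right) \left(-20\right) + \left(61 + \frac{1}{2}\right) = 1080 + \frac{123}{2} = \frac{2283}{2}$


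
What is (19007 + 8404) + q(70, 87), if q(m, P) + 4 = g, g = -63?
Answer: 27344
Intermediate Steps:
q(m, P) = -67 (q(m, P) = -4 - 63 = -67)
(19007 + 8404) + q(70, 87) = (19007 + 8404) - 67 = 27411 - 67 = 27344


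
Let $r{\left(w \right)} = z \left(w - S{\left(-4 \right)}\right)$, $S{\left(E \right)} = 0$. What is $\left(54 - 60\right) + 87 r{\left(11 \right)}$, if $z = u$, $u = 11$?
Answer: $10521$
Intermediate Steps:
$z = 11$
$r{\left(w \right)} = 11 w$ ($r{\left(w \right)} = 11 \left(w - 0\right) = 11 \left(w + 0\right) = 11 w$)
$\left(54 - 60\right) + 87 r{\left(11 \right)} = \left(54 - 60\right) + 87 \cdot 11 \cdot 11 = -6 + 87 \cdot 121 = -6 + 10527 = 10521$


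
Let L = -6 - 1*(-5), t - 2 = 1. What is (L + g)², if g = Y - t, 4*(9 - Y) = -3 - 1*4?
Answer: 729/16 ≈ 45.563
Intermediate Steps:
t = 3 (t = 2 + 1 = 3)
Y = 43/4 (Y = 9 - (-3 - 1*4)/4 = 9 - (-3 - 4)/4 = 9 - ¼*(-7) = 9 + 7/4 = 43/4 ≈ 10.750)
L = -1 (L = -6 + 5 = -1)
g = 31/4 (g = 43/4 - 1*3 = 43/4 - 3 = 31/4 ≈ 7.7500)
(L + g)² = (-1 + 31/4)² = (27/4)² = 729/16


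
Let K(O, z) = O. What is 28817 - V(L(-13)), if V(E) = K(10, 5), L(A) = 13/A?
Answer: 28807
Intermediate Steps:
V(E) = 10
28817 - V(L(-13)) = 28817 - 1*10 = 28817 - 10 = 28807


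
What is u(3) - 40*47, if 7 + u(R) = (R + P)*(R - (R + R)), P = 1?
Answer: -1899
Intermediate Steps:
u(R) = -7 - R*(1 + R) (u(R) = -7 + (R + 1)*(R - (R + R)) = -7 + (1 + R)*(R - 2*R) = -7 + (1 + R)*(-R) = -7 - R*(1 + R))
u(3) - 40*47 = (-7 - 1*3 - 1*3²) - 40*47 = (-7 - 3 - 1*9) - 1880 = (-7 - 3 - 9) - 1880 = -19 - 1880 = -1899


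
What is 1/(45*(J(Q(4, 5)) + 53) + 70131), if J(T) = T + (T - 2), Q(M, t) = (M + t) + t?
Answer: 1/73686 ≈ 1.3571e-5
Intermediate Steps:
Q(M, t) = M + 2*t
J(T) = -2 + 2*T (J(T) = T + (-2 + T) = -2 + 2*T)
1/(45*(J(Q(4, 5)) + 53) + 70131) = 1/(45*((-2 + 2*(4 + 2*5)) + 53) + 70131) = 1/(45*((-2 + 2*(4 + 10)) + 53) + 70131) = 1/(45*((-2 + 2*14) + 53) + 70131) = 1/(45*((-2 + 28) + 53) + 70131) = 1/(45*(26 + 53) + 70131) = 1/(45*79 + 70131) = 1/(3555 + 70131) = 1/73686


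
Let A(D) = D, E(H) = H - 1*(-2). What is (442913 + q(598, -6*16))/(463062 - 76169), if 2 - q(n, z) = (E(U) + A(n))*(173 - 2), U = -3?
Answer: 340828/386893 ≈ 0.88094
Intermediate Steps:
E(H) = 2 + H (E(H) = H + 2 = 2 + H)
q(n, z) = 173 - 171*n (q(n, z) = 2 - ((2 - 3) + n)*(173 - 2) = 2 - (-1 + n)*171 = 2 - (-171 + 171*n) = 2 + (171 - 171*n) = 173 - 171*n)
(442913 + q(598, -6*16))/(463062 - 76169) = (442913 + (173 - 171*598))/(463062 - 76169) = (442913 + (173 - 102258))/386893 = (442913 - 102085)*(1/386893) = 340828*(1/386893) = 340828/386893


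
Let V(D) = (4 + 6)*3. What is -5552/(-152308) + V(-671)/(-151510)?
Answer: 20915357/576904627 ≈ 0.036254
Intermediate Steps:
V(D) = 30 (V(D) = 10*3 = 30)
-5552/(-152308) + V(-671)/(-151510) = -5552/(-152308) + 30/(-151510) = -5552*(-1/152308) + 30*(-1/151510) = 1388/38077 - 3/15151 = 20915357/576904627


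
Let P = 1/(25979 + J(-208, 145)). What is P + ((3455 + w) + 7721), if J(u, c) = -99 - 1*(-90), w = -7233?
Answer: 102399711/25970 ≈ 3943.0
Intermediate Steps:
J(u, c) = -9 (J(u, c) = -99 + 90 = -9)
P = 1/25970 (P = 1/(25979 - 9) = 1/25970 ≈ 3.8506e-5)
P + ((3455 + w) + 7721) = 1/25970 + ((3455 - 7233) + 7721) = 1/25970 + (-3778 + 7721) = 1/25970 + 3943 = 102399711/25970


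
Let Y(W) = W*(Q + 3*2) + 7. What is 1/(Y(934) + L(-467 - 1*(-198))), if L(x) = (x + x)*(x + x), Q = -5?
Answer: 1/290385 ≈ 3.4437e-6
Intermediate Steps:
Y(W) = 7 + W (Y(W) = W*(-5 + 3*2) + 7 = W*(-5 + 6) + 7 = W*1 + 7 = W + 7 = 7 + W)
L(x) = 4*x² (L(x) = (2*x)*(2*x) = 4*x²)
1/(Y(934) + L(-467 - 1*(-198))) = 1/((7 + 934) + 4*(-467 - 1*(-198))²) = 1/(941 + 4*(-467 + 198)²) = 1/(941 + 4*(-269)²) = 1/(941 + 4*72361) = 1/(941 + 289444) = 1/290385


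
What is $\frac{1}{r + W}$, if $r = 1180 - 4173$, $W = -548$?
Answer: $- \frac{1}{3541} \approx -0.00028241$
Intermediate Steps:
$r = -2993$
$\frac{1}{r + W} = \frac{1}{-2993 - 548} = \frac{1}{-3541} = - \frac{1}{3541}$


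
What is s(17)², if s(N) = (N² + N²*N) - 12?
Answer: 26936100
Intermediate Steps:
s(N) = -12 + N² + N³ (s(N) = (N² + N³) - 12 = -12 + N² + N³)
s(17)² = (-12 + 17² + 17³)² = (-12 + 289 + 4913)² = 5190² = 26936100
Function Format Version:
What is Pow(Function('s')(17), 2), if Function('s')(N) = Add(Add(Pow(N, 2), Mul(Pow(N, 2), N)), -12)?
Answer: 26936100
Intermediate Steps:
Function('s')(N) = Add(-12, Pow(N, 2), Pow(N, 3)) (Function('s')(N) = Add(Add(Pow(N, 2), Pow(N, 3)), -12) = Add(-12, Pow(N, 2), Pow(N, 3)))
Pow(Function('s')(17), 2) = Pow(Add(-12, Pow(17, 2), Pow(17, 3)), 2) = Pow(Add(-12, 289, 4913), 2) = Pow(5190, 2) = 26936100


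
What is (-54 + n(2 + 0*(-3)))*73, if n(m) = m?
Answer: -3796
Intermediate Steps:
(-54 + n(2 + 0*(-3)))*73 = (-54 + (2 + 0*(-3)))*73 = (-54 + (2 + 0))*73 = (-54 + 2)*73 = -52*73 = -3796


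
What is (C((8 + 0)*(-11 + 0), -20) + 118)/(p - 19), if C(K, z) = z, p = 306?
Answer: 14/41 ≈ 0.34146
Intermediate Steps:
(C((8 + 0)*(-11 + 0), -20) + 118)/(p - 19) = (-20 + 118)/(306 - 19) = 98/287 = 98*(1/287) = 14/41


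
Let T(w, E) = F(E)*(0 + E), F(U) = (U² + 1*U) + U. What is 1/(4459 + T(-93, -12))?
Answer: 1/3019 ≈ 0.00033124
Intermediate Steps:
F(U) = U² + 2*U (F(U) = (U² + U) + U = (U + U²) + U = U² + 2*U)
T(w, E) = E²*(2 + E) (T(w, E) = (E*(2 + E))*(0 + E) = (E*(2 + E))*E = E²*(2 + E))
1/(4459 + T(-93, -12)) = 1/(4459 + (-12)²*(2 - 12)) = 1/(4459 + 144*(-10)) = 1/(4459 - 1440) = 1/3019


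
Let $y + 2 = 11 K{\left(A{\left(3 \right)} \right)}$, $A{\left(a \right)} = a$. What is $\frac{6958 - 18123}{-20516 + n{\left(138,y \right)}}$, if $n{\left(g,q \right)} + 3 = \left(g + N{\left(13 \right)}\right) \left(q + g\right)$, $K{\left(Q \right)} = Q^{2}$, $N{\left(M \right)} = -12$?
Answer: $- \frac{11165}{9091} \approx -1.2281$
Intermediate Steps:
$y = 97$ ($y = -2 + 11 \cdot 3^{2} = -2 + 11 \cdot 9 = -2 + 99 = 97$)
$n{\left(g,q \right)} = -3 + \left(-12 + g\right) \left(g + q\right)$ ($n{\left(g,q \right)} = -3 + \left(g - 12\right) \left(q + g\right) = -3 + \left(-12 + g\right) \left(g + q\right)$)
$\frac{6958 - 18123}{-20516 + n{\left(138,y \right)}} = \frac{6958 - 18123}{-20516 - \left(-10563 - 19044\right)} = - \frac{11165}{-20516 - -29607} = - \frac{11165}{-20516 + 29607} = - \frac{11165}{9091}$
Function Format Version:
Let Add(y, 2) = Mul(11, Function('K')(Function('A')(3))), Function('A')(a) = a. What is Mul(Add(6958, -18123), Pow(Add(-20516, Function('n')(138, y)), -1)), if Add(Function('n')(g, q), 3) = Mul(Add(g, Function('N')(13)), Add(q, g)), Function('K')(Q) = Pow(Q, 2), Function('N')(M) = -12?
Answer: Rational(-11165, 9091) ≈ -1.2281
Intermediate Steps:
y = 97 (y = Add(-2, Mul(11, Pow(3, 2))) = Add(-2, Mul(11, 9)) = Add(-2, 99) = 97)
Function('n')(g, q) = Add(-3, Mul(Add(-12, g), Add(g, q))) (Function('n')(g, q) = Add(-3, Mul(Add(g, -12), Add(q, g))) = Add(-3, Mul(Add(-12, g), Add(g, q))))
Mul(Add(6958, -18123), Pow(Add(-20516, Function('n')(138, y)), -1)) = Mul(Add(6958, -18123), Pow(Add(-20516, Add(-3, Pow(138, 2), Mul(-12, 138), Mul(-12, 97), Mul(138, 97))), -1)) = Mul(-11165, Pow(Add(-20516, Add(-3, 19044, -1656, -1164, 13386)), -1)) = Mul(-11165, Pow(Add(-20516, 29607), -1)) = Mul(-11165, Pow(9091, -1)) = Mul(-11165, Rational(1, 9091)) = Rational(-11165, 9091)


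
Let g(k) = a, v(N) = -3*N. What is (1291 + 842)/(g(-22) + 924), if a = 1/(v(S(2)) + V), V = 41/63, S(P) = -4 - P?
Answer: 835425/361921 ≈ 2.3083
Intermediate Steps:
V = 41/63 (V = 41*(1/63) = 41/63 ≈ 0.65079)
a = 63/1175 (a = 1/(-3*(-4 - 1*2) + 41/63) = 1/(-3*(-4 - 2) + 41/63) = 1/(-3*(-6) + 41/63) = 1/(18 + 41/63) = 1/(1175/63) = 63/1175 ≈ 0.053617)
g(k) = 63/1175
(1291 + 842)/(g(-22) + 924) = (1291 + 842)/(63/1175 + 924) = 2133/(1085763/1175) = 2133*(1175/1085763) = 835425/361921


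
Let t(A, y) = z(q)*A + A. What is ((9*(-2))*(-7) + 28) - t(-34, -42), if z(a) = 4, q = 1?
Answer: 324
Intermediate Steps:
t(A, y) = 5*A (t(A, y) = 4*A + A = 5*A)
((9*(-2))*(-7) + 28) - t(-34, -42) = ((9*(-2))*(-7) + 28) - 5*(-34) = (-18*(-7) + 28) - 1*(-170) = (126 + 28) + 170 = 154 + 170 = 324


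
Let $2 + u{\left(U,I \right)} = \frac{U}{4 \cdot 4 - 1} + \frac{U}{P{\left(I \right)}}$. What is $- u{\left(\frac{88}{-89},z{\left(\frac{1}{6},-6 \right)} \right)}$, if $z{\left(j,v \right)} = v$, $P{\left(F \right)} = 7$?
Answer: $\frac{20626}{9345} \approx 2.2072$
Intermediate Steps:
$u{\left(U,I \right)} = -2 + \frac{22 U}{105}$ ($u{\left(U,I \right)} = -2 + \left(\frac{U}{4 \cdot 4 - 1} + \frac{U}{7}\right) = -2 + \left(\frac{U}{16 - 1} + U \frac{1}{7}\right) = -2 + \left(\frac{U}{15} + \frac{U}{7}\right) = -2 + \frac{22 U}{105}$)
$- u{\left(\frac{88}{-89},z{\left(\frac{1}{6},-6 \right)} \right)} = - (-2 + \frac{22 \frac{88}{-89}}{105}) = - (-2 + \frac{22 \cdot 88 \left(- \frac{1}{89}\right)}{105}) = - (-2 + \frac{22}{105} \left(- \frac{88}{89}\right)) = - (-2 - \frac{1936}{9345}) = \left(-1\right) \left(- \frac{20626}{9345}\right) = \frac{20626}{9345}$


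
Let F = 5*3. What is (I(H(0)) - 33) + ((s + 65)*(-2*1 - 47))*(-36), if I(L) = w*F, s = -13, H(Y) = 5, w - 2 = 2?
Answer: 91755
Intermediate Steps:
F = 15
w = 4 (w = 2 + 2 = 4)
I(L) = 60 (I(L) = 4*15 = 60)
(I(H(0)) - 33) + ((s + 65)*(-2*1 - 47))*(-36) = (60 - 33) + ((-13 + 65)*(-2*1 - 47))*(-36) = 27 + (52*(-2 - 47))*(-36) = 27 + (52*(-49))*(-36) = 27 - 2548*(-36) = 27 + 91728 = 91755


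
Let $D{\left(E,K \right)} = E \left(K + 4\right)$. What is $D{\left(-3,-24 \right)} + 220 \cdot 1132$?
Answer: $249100$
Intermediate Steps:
$D{\left(E,K \right)} = E \left(4 + K\right)$
$D{\left(-3,-24 \right)} + 220 \cdot 1132 = - 3 \left(4 - 24\right) + 220 \cdot 1132 = \left(-3\right) \left(-20\right) + 249040 = 60 + 249040 = 249100$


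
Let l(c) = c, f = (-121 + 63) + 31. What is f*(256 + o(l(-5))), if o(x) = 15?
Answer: -7317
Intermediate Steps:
f = -27 (f = -58 + 31 = -27)
f*(256 + o(l(-5))) = -27*(256 + 15) = -27*271 = -7317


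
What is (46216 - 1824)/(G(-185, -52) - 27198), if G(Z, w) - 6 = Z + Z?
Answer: -22196/13781 ≈ -1.6106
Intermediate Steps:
G(Z, w) = 6 + 2*Z (G(Z, w) = 6 + (Z + Z) = 6 + 2*Z)
(46216 - 1824)/(G(-185, -52) - 27198) = (46216 - 1824)/((6 + 2*(-185)) - 27198) = 44392/((6 - 370) - 27198) = 44392/(-364 - 27198) = 44392/(-27562) = 44392*(-1/27562) = -22196/13781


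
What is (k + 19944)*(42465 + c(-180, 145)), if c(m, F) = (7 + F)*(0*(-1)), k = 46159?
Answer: 2807063895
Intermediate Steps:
c(m, F) = 0 (c(m, F) = (7 + F)*0 = 0)
(k + 19944)*(42465 + c(-180, 145)) = (46159 + 19944)*(42465 + 0) = 66103*42465 = 2807063895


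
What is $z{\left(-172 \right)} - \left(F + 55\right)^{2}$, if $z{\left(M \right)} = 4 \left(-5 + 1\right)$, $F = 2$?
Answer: $-3265$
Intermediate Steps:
$z{\left(M \right)} = -16$ ($z{\left(M \right)} = 4 \left(-4\right) = -16$)
$z{\left(-172 \right)} - \left(F + 55\right)^{2} = -16 - \left(2 + 55\right)^{2} = -16 - 57^{2} = -16 - 3249 = -3265$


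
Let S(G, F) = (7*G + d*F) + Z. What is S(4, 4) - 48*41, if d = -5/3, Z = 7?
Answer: -5819/3 ≈ -1939.7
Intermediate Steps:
d = -5/3 (d = -5*⅓ = -5/3 ≈ -1.6667)
S(G, F) = 7 + 7*G - 5*F/3 (S(G, F) = (7*G - 5*F/3) + 7 = 7 + 7*G - 5*F/3)
S(4, 4) - 48*41 = (7 + 7*4 - 5/3*4) - 48*41 = (7 + 28 - 20/3) - 1968 = 85/3 - 1968 = -5819/3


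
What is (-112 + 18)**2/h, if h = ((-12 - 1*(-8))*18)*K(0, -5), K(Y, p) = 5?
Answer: -2209/90 ≈ -24.544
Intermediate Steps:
h = -360 (h = ((-12 - 1*(-8))*18)*5 = ((-12 + 8)*18)*5 = -4*18*5 = -72*5 = -360)
(-112 + 18)**2/h = (-112 + 18)**2/(-360) = (-94)**2*(-1/360) = 8836*(-1/360) = -2209/90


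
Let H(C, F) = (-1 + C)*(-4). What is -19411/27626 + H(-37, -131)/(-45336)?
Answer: -110527031/156556542 ≈ -0.70599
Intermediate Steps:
H(C, F) = 4 - 4*C
-19411/27626 + H(-37, -131)/(-45336) = -19411/27626 + (4 - 4*(-37))/(-45336) = -19411*1/27626 + (4 + 148)*(-1/45336) = -19411/27626 + 152*(-1/45336) = -19411/27626 - 19/5667 = -110527031/156556542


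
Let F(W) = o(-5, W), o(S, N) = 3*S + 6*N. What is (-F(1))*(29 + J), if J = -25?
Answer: 36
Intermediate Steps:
F(W) = -15 + 6*W (F(W) = 3*(-5) + 6*W = -15 + 6*W)
(-F(1))*(29 + J) = (-(-15 + 6*1))*(29 - 25) = -(-15 + 6)*4 = -1*(-9)*4 = 9*4 = 36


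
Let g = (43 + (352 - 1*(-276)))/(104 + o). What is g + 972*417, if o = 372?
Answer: 192934895/476 ≈ 4.0533e+5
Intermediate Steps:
g = 671/476 (g = (43 + (352 - 1*(-276)))/(104 + 372) = (43 + (352 + 276))/476 = (43 + 628)*(1/476) = 671*(1/476) = 671/476 ≈ 1.4097)
g + 972*417 = 671/476 + 972*417 = 671/476 + 405324 = 192934895/476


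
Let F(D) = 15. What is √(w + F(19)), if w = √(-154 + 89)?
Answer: √(15 + I*√65) ≈ 4.0018 + 1.0073*I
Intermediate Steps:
w = I*√65 (w = √(-65) = I*√65 ≈ 8.0623*I)
√(w + F(19)) = √(I*√65 + 15) = √(15 + I*√65)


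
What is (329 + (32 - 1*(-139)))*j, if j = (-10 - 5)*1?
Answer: -7500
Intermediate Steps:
j = -15 (j = -15*1 = -15)
(329 + (32 - 1*(-139)))*j = (329 + (32 - 1*(-139)))*(-15) = (329 + (32 + 139))*(-15) = (329 + 171)*(-15) = 500*(-15) = -7500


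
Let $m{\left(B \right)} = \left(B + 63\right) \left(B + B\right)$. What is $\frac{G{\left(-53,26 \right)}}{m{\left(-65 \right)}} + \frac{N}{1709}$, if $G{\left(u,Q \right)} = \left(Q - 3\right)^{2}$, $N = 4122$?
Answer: $\frac{1975781}{444340} \approx 4.4465$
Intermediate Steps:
$m{\left(B \right)} = 2 B \left(63 + B\right)$ ($m{\left(B \right)} = \left(63 + B\right) 2 B = 2 B \left(63 + B\right)$)
$G{\left(u,Q \right)} = \left(-3 + Q\right)^{2}$
$\frac{G{\left(-53,26 \right)}}{m{\left(-65 \right)}} + \frac{N}{1709} = \frac{\left(-3 + 26\right)^{2}}{2 \left(-65\right) \left(63 - 65\right)} + \frac{4122}{1709} = \frac{23^{2}}{2 \left(-65\right) \left(-2\right)} + 4122 \cdot \frac{1}{1709} = \frac{529}{260} + \frac{4122}{1709} = \frac{1975781}{444340}$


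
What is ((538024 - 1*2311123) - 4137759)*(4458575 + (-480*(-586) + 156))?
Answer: -28017531939438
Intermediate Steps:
((538024 - 1*2311123) - 4137759)*(4458575 + (-480*(-586) + 156)) = ((538024 - 2311123) - 4137759)*(4458575 + (281280 + 156)) = (-1773099 - 4137759)*(4458575 + 281436) = -5910858*4740011 = -28017531939438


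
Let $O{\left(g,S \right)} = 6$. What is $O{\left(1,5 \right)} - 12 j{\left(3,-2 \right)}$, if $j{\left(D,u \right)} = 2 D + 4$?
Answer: $-114$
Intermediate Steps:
$j{\left(D,u \right)} = 4 + 2 D$
$O{\left(1,5 \right)} - 12 j{\left(3,-2 \right)} = 6 - 12 \left(4 + 2 \cdot 3\right) = 6 - 12 \left(4 + 6\right) = 6 - 120 = -114$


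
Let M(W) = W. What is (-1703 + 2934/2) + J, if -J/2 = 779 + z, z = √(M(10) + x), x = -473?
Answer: -1794 - 2*I*√463 ≈ -1794.0 - 43.035*I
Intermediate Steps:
z = I*√463 (z = √(10 - 473) = √(-463) = I*√463 ≈ 21.517*I)
J = -1558 - 2*I*√463 (J = -2*(779 + I*√463) = -1558 - 2*I*√463 ≈ -1558.0 - 43.035*I)
(-1703 + 2934/2) + J = (-1703 + 2934/2) + (-1558 - 2*I*√463) = (-1703 + 2934*(½)) + (-1558 - 2*I*√463) = (-1703 + 1467) + (-1558 - 2*I*√463) = -236 + (-1558 - 2*I*√463) = -1794 - 2*I*√463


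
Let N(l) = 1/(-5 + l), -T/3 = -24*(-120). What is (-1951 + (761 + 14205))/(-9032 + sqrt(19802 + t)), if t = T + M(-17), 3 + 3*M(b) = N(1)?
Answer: -1410617760/978790357 - 494570*sqrt(1113)/978790357 ≈ -1.4580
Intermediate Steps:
T = -8640 (T = -(-72)*(-120) = -3*2880 = -8640)
M(b) = -13/12 (M(b) = -1 + 1/(3*(-5 + 1)) = -1 + (1/3)/(-4) = -1 + (1/3)*(-1/4) = -1 - 1/12 = -13/12)
t = -103693/12 (t = -8640 - 13/12 = -103693/12 ≈ -8641.1)
(-1951 + (761 + 14205))/(-9032 + sqrt(19802 + t)) = (-1951 + (761 + 14205))/(-9032 + sqrt(19802 - 103693/12)) = (-1951 + 14966)/(-9032 + sqrt(133931/12)) = 13015/(-9032 + 19*sqrt(1113)/6)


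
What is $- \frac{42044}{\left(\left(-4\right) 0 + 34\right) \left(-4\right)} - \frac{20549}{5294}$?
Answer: $\frac{13736642}{44999} \approx 305.27$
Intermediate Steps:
$- \frac{42044}{\left(\left(-4\right) 0 + 34\right) \left(-4\right)} - \frac{20549}{5294} = - \frac{42044}{\left(0 + 34\right) \left(-4\right)} - \frac{20549}{5294} = - \frac{42044}{34 \left(-4\right)} - \frac{20549}{5294} = - \frac{42044}{-136} - \frac{20549}{5294} = \left(-42044\right) \left(- \frac{1}{136}\right) - \frac{20549}{5294} = \frac{10511}{34} - \frac{20549}{5294} = \frac{13736642}{44999}$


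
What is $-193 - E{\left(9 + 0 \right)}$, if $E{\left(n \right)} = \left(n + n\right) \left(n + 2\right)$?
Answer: $-391$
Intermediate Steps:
$E{\left(n \right)} = 2 n \left(2 + n\right)$
$-193 - E{\left(9 + 0 \right)} = -193 - 2 \left(9 + 0\right) \left(2 + \left(9 + 0\right)\right) = -193 - 2 \cdot 9 \left(2 + 9\right) = -193 - 2 \cdot 9 \cdot 11 = -193 - 198 = -391$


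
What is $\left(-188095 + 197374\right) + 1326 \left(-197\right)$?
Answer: $-251943$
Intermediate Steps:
$\left(-188095 + 197374\right) + 1326 \left(-197\right) = 9279 - 261222 = -251943$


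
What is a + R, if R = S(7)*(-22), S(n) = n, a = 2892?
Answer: 2738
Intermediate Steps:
R = -154 (R = 7*(-22) = -154)
a + R = 2892 - 154 = 2738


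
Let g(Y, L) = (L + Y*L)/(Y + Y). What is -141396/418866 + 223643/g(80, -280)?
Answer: -8923475402/5654691 ≈ -1578.1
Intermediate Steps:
g(Y, L) = (L + L*Y)/(2*Y) (g(Y, L) = (L + L*Y)/((2*Y)) = (L + L*Y)*(1/(2*Y)) = (L + L*Y)/(2*Y))
-141396/418866 + 223643/g(80, -280) = -141396/418866 + 223643/(((½)*(-280)*(1 + 80)/80)) = -141396*1/418866 + 223643/(((½)*(-280)*(1/80)*81)) = -23566/69811 + 223643/(-567/4) = -23566/69811 + 223643*(-4/567) = -23566/69811 - 127796/81 = -8923475402/5654691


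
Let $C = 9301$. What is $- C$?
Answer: $-9301$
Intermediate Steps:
$- C = \left(-1\right) 9301 = -9301$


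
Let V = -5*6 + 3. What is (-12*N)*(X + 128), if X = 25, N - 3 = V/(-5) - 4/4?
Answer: -67932/5 ≈ -13586.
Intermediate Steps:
V = -27 (V = -30 + 3 = -27)
N = 37/5 (N = 3 + (-27/(-5) - 4/4) = 3 + (-27*(-⅕) - 4*¼) = 3 + (27/5 - 1) = 3 + 22/5 = 37/5 ≈ 7.4000)
(-12*N)*(X + 128) = (-12*37/5)*(25 + 128) = -444/5*153 = -67932/5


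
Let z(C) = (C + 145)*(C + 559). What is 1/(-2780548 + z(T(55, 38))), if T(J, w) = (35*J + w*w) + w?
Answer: 1/11306684 ≈ 8.8443e-8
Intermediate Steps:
T(J, w) = w + w² + 35*J (T(J, w) = (35*J + w²) + w = (w² + 35*J) + w = w + w² + 35*J)
z(C) = (145 + C)*(559 + C)
1/(-2780548 + z(T(55, 38))) = 1/(-2780548 + (81055 + (38 + 38² + 35*55)² + 704*(38 + 38² + 35*55))) = 1/(-2780548 + (81055 + (38 + 1444 + 1925)² + 704*(38 + 1444 + 1925))) = 1/(-2780548 + (81055 + 3407² + 704*3407)) = 1/(-2780548 + (81055 + 11607649 + 2398528)) = 1/(-2780548 + 14087232) = 1/11306684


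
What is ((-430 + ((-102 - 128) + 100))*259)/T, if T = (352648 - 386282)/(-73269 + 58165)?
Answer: -1095342080/16817 ≈ -65133.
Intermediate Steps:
T = 16817/7552 (T = -33634/(-15104) = -33634*(-1/15104) = 16817/7552 ≈ 2.2268)
((-430 + ((-102 - 128) + 100))*259)/T = ((-430 + ((-102 - 128) + 100))*259)/(16817/7552) = ((-430 + (-230 + 100))*259)*(7552/16817) = ((-430 - 130)*259)*(7552/16817) = -560*259*(7552/16817) = -145040*7552/16817 = -1095342080/16817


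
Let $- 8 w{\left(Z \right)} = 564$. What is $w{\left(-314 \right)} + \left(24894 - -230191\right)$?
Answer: $\frac{510029}{2} \approx 2.5501 \cdot 10^{5}$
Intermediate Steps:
$w{\left(Z \right)} = - \frac{141}{2}$ ($w{\left(Z \right)} = \left(- \frac{1}{8}\right) 564 = - \frac{141}{2}$)
$w{\left(-314 \right)} + \left(24894 - -230191\right) = - \frac{141}{2} + \left(24894 - -230191\right) = - \frac{141}{2} + \left(24894 + 230191\right) = - \frac{141}{2} + 255085 = \frac{510029}{2}$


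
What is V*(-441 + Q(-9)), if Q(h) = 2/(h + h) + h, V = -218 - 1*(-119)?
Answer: 44561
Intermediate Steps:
V = -99 (V = -218 + 119 = -99)
Q(h) = h + 1/h (Q(h) = 2/(2*h) + h = (1/(2*h))*2 + h = 1/h + h = h + 1/h)
V*(-441 + Q(-9)) = -99*(-441 + (-9 + 1/(-9))) = -99*(-441 + (-9 - 1/9)) = -99*(-441 - 82/9) = -99*(-4051/9) = 44561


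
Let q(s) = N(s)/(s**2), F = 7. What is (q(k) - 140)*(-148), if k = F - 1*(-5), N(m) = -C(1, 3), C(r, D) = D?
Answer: 248677/12 ≈ 20723.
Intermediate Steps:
N(m) = -3 (N(m) = -1*3 = -3)
k = 12 (k = 7 - 1*(-5) = 7 + 5 = 12)
q(s) = -3/s**2
(q(k) - 140)*(-148) = (-3/12**2 - 140)*(-148) = (-3*1/144 - 140)*(-148) = (-1/48 - 140)*(-148) = -6721/48*(-148) = 248677/12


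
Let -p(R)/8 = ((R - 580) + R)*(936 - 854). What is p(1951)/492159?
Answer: -2179232/492159 ≈ -4.4279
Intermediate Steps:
p(R) = 380480 - 1312*R (p(R) = -8*((R - 580) + R)*(936 - 854) = -8*((-580 + R) + R)*82 = -8*(-580 + 2*R)*82 = -8*(-47560 + 164*R) = 380480 - 1312*R)
p(1951)/492159 = (380480 - 1312*1951)/492159 = (380480 - 2559712)*(1/492159) = -2179232*1/492159 = -2179232/492159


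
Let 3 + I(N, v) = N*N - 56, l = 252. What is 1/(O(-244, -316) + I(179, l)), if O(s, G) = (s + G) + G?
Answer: 1/31106 ≈ 3.2148e-5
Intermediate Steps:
I(N, v) = -59 + N² (I(N, v) = -3 + (N*N - 56) = -3 + (N² - 56) = -3 + (-56 + N²) = -59 + N²)
O(s, G) = s + 2*G (O(s, G) = (G + s) + G = s + 2*G)
1/(O(-244, -316) + I(179, l)) = 1/((-244 + 2*(-316)) + (-59 + 179²)) = 1/((-244 - 632) + (-59 + 32041)) = 1/(-876 + 31982) = 1/31106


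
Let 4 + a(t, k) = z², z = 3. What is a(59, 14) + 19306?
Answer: 19311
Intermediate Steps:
a(t, k) = 5 (a(t, k) = -4 + 3² = -4 + 9 = 5)
a(59, 14) + 19306 = 5 + 19306 = 19311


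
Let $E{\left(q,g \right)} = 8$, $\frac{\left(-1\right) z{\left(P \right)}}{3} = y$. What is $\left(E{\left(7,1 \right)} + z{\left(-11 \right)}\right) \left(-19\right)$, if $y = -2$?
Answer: $-266$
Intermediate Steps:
$z{\left(P \right)} = 6$ ($z{\left(P \right)} = \left(-3\right) \left(-2\right) = 6$)
$\left(E{\left(7,1 \right)} + z{\left(-11 \right)}\right) \left(-19\right) = \left(8 + 6\right) \left(-19\right) = 14 \left(-19\right) = -266$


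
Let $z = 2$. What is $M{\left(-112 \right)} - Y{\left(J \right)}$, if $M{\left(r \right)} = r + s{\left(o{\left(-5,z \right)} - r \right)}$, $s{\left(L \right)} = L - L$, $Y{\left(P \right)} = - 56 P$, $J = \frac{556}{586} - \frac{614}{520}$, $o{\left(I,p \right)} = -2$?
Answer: $- \frac{2380434}{19045} \approx -124.99$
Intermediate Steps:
$J = - \frac{17671}{76180}$ ($J = 556 \cdot \frac{1}{586} - \frac{307}{260} = \frac{278}{293} - \frac{307}{260} = - \frac{17671}{76180} \approx -0.23196$)
$s{\left(L \right)} = 0$
$M{\left(r \right)} = r$ ($M{\left(r \right)} = r + 0 = r$)
$M{\left(-112 \right)} - Y{\left(J \right)} = -112 - \left(-56\right) \left(- \frac{17671}{76180}\right) = -112 - \frac{247394}{19045} = - \frac{2380434}{19045}$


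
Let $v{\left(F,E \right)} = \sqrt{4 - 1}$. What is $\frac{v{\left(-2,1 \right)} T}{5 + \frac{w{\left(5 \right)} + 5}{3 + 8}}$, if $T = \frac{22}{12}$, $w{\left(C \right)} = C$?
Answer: $\frac{121 \sqrt{3}}{390} \approx 0.53738$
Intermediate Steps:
$v{\left(F,E \right)} = \sqrt{3}$
$T = \frac{11}{6}$ ($T = 22 \cdot \frac{1}{12} = \frac{11}{6} \approx 1.8333$)
$\frac{v{\left(-2,1 \right)} T}{5 + \frac{w{\left(5 \right)} + 5}{3 + 8}} = \frac{\sqrt{3} \cdot \frac{11}{6}}{5 + \frac{5 + 5}{3 + 8}} = \frac{\frac{11}{6} \sqrt{3}}{5 + \frac{10}{11}} = \frac{\frac{11}{6} \sqrt{3}}{\frac{65}{11}} = \frac{11 \sqrt{3}}{6} \cdot \frac{11}{65} = \frac{121 \sqrt{3}}{390}$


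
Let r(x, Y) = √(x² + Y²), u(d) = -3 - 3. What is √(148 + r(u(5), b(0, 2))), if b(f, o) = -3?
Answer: √(148 + 3*√5) ≈ 12.438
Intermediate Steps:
u(d) = -6
r(x, Y) = √(Y² + x²)
√(148 + r(u(5), b(0, 2))) = √(148 + √((-3)² + (-6)²)) = √(148 + √(9 + 36)) = √(148 + √45) = √(148 + 3*√5)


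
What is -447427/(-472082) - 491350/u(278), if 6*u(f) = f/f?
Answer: -1391744496773/472082 ≈ -2.9481e+6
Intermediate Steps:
u(f) = 1/6 (u(f) = (f/f)/6 = (1/6)*1 = 1/6)
-447427/(-472082) - 491350/u(278) = -447427/(-472082) - 491350/1/6 = -447427*(-1/472082) - 491350*6 = 447427/472082 - 2948100 = -1391744496773/472082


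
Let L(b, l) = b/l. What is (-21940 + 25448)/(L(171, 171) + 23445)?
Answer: 1754/11723 ≈ 0.14962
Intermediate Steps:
(-21940 + 25448)/(L(171, 171) + 23445) = (-21940 + 25448)/(171/171 + 23445) = 3508/(171*(1/171) + 23445) = 3508/(1 + 23445) = 3508/23446 = 3508*(1/23446) = 1754/11723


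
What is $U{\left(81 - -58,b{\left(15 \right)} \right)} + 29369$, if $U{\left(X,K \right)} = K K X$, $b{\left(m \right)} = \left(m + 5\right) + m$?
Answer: $199644$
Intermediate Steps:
$b{\left(m \right)} = 5 + 2 m$ ($b{\left(m \right)} = \left(5 + m\right) + m = 5 + 2 m$)
$U{\left(X,K \right)} = X K^{2}$ ($U{\left(X,K \right)} = K^{2} X = X K^{2}$)
$U{\left(81 - -58,b{\left(15 \right)} \right)} + 29369 = \left(81 - -58\right) \left(5 + 2 \cdot 15\right)^{2} + 29369 = \left(81 + 58\right) \left(5 + 30\right)^{2} + 29369 = 139 \cdot 35^{2} + 29369 = 139 \cdot 1225 + 29369 = 170275 + 29369 = 199644$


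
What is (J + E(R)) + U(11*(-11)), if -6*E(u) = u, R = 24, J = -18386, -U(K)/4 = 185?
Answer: -19130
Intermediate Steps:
U(K) = -740 (U(K) = -4*185 = -740)
E(u) = -u/6
(J + E(R)) + U(11*(-11)) = (-18386 - ⅙*24) - 740 = (-18386 - 4) - 740 = -18390 - 740 = -19130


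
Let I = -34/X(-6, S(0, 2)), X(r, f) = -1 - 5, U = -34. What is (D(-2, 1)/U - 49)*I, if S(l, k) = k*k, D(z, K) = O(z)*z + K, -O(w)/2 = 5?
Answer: -1687/6 ≈ -281.17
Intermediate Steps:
O(w) = -10 (O(w) = -2*5 = -10)
D(z, K) = K - 10*z (D(z, K) = -10*z + K = K - 10*z)
S(l, k) = k²
X(r, f) = -6
I = 17/3 (I = -34/(-6) = -34*(-⅙) = 17/3 ≈ 5.6667)
(D(-2, 1)/U - 49)*I = ((1 - 10*(-2))/(-34) - 49)*(17/3) = ((1 + 20)*(-1/34) - 49)*(17/3) = (21*(-1/34) - 49)*(17/3) = (-21/34 - 49)*(17/3) = -1687/34*17/3 = -1687/6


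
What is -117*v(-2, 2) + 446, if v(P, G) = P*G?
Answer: 914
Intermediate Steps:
v(P, G) = G*P
-117*v(-2, 2) + 446 = -234*(-2) + 446 = -117*(-4) + 446 = 468 + 446 = 914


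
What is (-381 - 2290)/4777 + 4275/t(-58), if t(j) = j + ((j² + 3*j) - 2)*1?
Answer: 2412289/2990402 ≈ 0.80668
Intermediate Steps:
t(j) = -2 + j² + 4*j (t(j) = j + (-2 + j² + 3*j)*1 = j + (-2 + j² + 3*j) = -2 + j² + 4*j)
(-381 - 2290)/4777 + 4275/t(-58) = (-381 - 2290)/4777 + 4275/(-2 + (-58)² + 4*(-58)) = -2671*1/4777 + 4275/(-2 + 3364 - 232) = -2671/4777 + 4275/3130 = -2671/4777 + 4275*(1/3130) = -2671/4777 + 855/626 = 2412289/2990402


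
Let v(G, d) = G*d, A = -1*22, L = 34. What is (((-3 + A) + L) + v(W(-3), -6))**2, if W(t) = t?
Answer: 729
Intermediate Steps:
A = -22
(((-3 + A) + L) + v(W(-3), -6))**2 = (((-3 - 22) + 34) - 3*(-6))**2 = ((-25 + 34) + 18)**2 = (9 + 18)**2 = 27**2 = 729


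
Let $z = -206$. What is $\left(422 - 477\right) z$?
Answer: $11330$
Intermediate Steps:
$\left(422 - 477\right) z = \left(422 - 477\right) \left(-206\right) = \left(-55\right) \left(-206\right) = 11330$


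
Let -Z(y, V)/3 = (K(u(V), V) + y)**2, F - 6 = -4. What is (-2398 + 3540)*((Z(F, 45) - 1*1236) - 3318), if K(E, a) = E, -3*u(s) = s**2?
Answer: -1556935422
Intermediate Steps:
u(s) = -s**2/3
F = 2 (F = 6 - 4 = 2)
Z(y, V) = -3*(y - V**2/3)**2 (Z(y, V) = -3*(-V**2/3 + y)**2 = -3*(y - V**2/3)**2)
(-2398 + 3540)*((Z(F, 45) - 1*1236) - 3318) = (-2398 + 3540)*((-(45**2 - 3*2)**2/3 - 1*1236) - 3318) = 1142*((-(2025 - 6)**2/3 - 1236) - 3318) = 1142*((-1/3*2019**2 - 1236) - 3318) = 1142*((-1/3*4076361 - 1236) - 3318) = 1142*((-1358787 - 1236) - 3318) = 1142*(-1360023 - 3318) = 1142*(-1363341) = -1556935422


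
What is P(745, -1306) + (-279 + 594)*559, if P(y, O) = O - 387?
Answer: 174392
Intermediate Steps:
P(y, O) = -387 + O
P(745, -1306) + (-279 + 594)*559 = (-387 - 1306) + (-279 + 594)*559 = -1693 + 315*559 = -1693 + 176085 = 174392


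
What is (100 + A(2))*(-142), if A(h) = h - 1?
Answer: -14342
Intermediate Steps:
A(h) = -1 + h
(100 + A(2))*(-142) = (100 + (-1 + 2))*(-142) = (100 + 1)*(-142) = 101*(-142) = -14342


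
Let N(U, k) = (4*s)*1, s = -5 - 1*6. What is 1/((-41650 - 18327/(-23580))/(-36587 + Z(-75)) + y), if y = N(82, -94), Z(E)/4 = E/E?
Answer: -287542380/12324501829 ≈ -0.023331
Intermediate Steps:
s = -11 (s = -5 - 6 = -11)
Z(E) = 4 (Z(E) = 4*(E/E) = 4*1 = 4)
N(U, k) = -44 (N(U, k) = (4*(-11))*1 = -44*1 = -44)
y = -44
1/((-41650 - 18327/(-23580))/(-36587 + Z(-75)) + y) = 1/((-41650 - 18327/(-23580))/(-36587 + 4) - 44) = 1/((-41650 - 18327*(-1/23580))/(-36583) - 44) = 1/((-41650 + 6109/7860)*(-1/36583) - 44) = 1/(-327362891/7860*(-1/36583) - 44) = 1/(327362891/287542380 - 44) = 1/(-12324501829/287542380) = -287542380/12324501829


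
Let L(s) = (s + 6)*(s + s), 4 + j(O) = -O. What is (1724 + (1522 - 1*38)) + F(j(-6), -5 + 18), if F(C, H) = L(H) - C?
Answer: 3700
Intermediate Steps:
j(O) = -4 - O
L(s) = 2*s*(6 + s) (L(s) = (6 + s)*(2*s) = 2*s*(6 + s))
F(C, H) = -C + 2*H*(6 + H) (F(C, H) = 2*H*(6 + H) - C = -C + 2*H*(6 + H))
(1724 + (1522 - 1*38)) + F(j(-6), -5 + 18) = (1724 + (1522 - 1*38)) + (-(-4 - 1*(-6)) + 2*(-5 + 18)*(6 + (-5 + 18))) = (1724 + (1522 - 38)) + (-(-4 + 6) + 2*13*(6 + 13)) = (1724 + 1484) + (-1*2 + 2*13*19) = 3208 + (-2 + 494) = 3208 + 492 = 3700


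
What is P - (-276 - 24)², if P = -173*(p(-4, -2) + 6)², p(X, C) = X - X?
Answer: -96228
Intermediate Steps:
p(X, C) = 0
P = -6228 (P = -173*(0 + 6)² = -173*6² = -173*36 = -6228)
P - (-276 - 24)² = -6228 - (-276 - 24)² = -6228 - 1*(-300)² = -6228 - 1*90000 = -6228 - 90000 = -96228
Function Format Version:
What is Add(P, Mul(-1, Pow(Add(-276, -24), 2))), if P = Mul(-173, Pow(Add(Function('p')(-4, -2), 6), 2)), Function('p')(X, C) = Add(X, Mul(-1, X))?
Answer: -96228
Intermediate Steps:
Function('p')(X, C) = 0
P = -6228 (P = Mul(-173, Pow(Add(0, 6), 2)) = Mul(-173, Pow(6, 2)) = Mul(-173, 36) = -6228)
Add(P, Mul(-1, Pow(Add(-276, -24), 2))) = Add(-6228, Mul(-1, Pow(Add(-276, -24), 2))) = Add(-6228, Mul(-1, Pow(-300, 2))) = Add(-6228, Mul(-1, 90000)) = Add(-6228, -90000) = -96228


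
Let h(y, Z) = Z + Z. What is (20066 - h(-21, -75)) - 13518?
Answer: 6698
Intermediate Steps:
h(y, Z) = 2*Z
(20066 - h(-21, -75)) - 13518 = (20066 - 2*(-75)) - 13518 = (20066 - 1*(-150)) - 13518 = (20066 + 150) - 13518 = 20216 - 13518 = 6698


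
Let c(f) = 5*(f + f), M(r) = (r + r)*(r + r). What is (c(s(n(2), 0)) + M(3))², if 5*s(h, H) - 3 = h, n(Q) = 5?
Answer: 2704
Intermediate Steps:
s(h, H) = ⅗ + h/5
M(r) = 4*r² (M(r) = (2*r)*(2*r) = 4*r²)
c(f) = 10*f (c(f) = 5*(2*f) = 10*f)
(c(s(n(2), 0)) + M(3))² = (10*(⅗ + (⅕)*5) + 4*3²)² = (10*(⅗ + 1) + 4*9)² = (10*(8/5) + 36)² = (16 + 36)² = 52² = 2704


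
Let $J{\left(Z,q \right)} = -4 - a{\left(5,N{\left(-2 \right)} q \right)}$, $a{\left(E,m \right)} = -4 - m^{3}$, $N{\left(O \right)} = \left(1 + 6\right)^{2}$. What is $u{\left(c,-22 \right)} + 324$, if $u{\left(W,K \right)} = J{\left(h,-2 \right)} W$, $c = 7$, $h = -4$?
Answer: $-6588020$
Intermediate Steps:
$N{\left(O \right)} = 49$ ($N{\left(O \right)} = 7^{2} = 49$)
$J{\left(Z,q \right)} = 117649 q^{3}$ ($J{\left(Z,q \right)} = -4 - \left(-4 - \left(49 q\right)^{3}\right) = -4 - \left(-4 - 117649 q^{3}\right) = -4 + \left(4 + 117649 q^{3}\right) = 117649 q^{3}$)
$u{\left(W,K \right)} = - 941192 W$ ($u{\left(W,K \right)} = 117649 \left(-2\right)^{3} W = 117649 \left(-8\right) W = - 941192 W$)
$u{\left(c,-22 \right)} + 324 = \left(-941192\right) 7 + 324 = -6588344 + 324 = -6588020$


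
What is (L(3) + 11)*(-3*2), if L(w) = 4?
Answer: -90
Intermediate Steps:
(L(3) + 11)*(-3*2) = (4 + 11)*(-3*2) = 15*(-6) = -90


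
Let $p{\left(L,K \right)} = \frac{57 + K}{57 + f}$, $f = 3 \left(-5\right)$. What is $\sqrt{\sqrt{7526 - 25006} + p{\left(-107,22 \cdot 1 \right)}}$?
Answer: $\frac{\sqrt{3318 + 3528 i \sqrt{4370}}}{42} \approx 8.1886 + 8.0729 i$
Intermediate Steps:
$f = -15$
$p{\left(L,K \right)} = \frac{19}{14} + \frac{K}{42}$ ($p{\left(L,K \right)} = \frac{57 + K}{57 - 15} = \frac{57 + K}{42} = \left(57 + K\right) \frac{1}{42} = \frac{19}{14} + \frac{K}{42}$)
$\sqrt{\sqrt{7526 - 25006} + p{\left(-107,22 \cdot 1 \right)}} = \sqrt{\sqrt{7526 - 25006} + \left(\frac{19}{14} + \frac{22 \cdot 1}{42}\right)} = \sqrt{\sqrt{-17480} + \left(\frac{19}{14} + \frac{1}{42} \cdot 22\right)} = \sqrt{2 i \sqrt{4370} + \left(\frac{19}{14} + \frac{11}{21}\right)} = \sqrt{2 i \sqrt{4370} + \frac{79}{42}} = \sqrt{\frac{79}{42} + 2 i \sqrt{4370}}$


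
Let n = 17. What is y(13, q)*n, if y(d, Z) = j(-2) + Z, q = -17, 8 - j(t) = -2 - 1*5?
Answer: -34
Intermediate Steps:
j(t) = 15 (j(t) = 8 - (-2 - 1*5) = 8 - (-2 - 5) = 8 - 1*(-7) = 8 + 7 = 15)
y(d, Z) = 15 + Z
y(13, q)*n = (15 - 17)*17 = -2*17 = -34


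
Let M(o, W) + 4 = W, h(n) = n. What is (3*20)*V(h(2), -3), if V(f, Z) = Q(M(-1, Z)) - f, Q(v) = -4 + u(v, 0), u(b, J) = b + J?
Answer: -780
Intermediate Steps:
M(o, W) = -4 + W
u(b, J) = J + b
Q(v) = -4 + v (Q(v) = -4 + (0 + v) = -4 + v)
V(f, Z) = -8 + Z - f (V(f, Z) = (-4 + (-4 + Z)) - f = (-8 + Z) - f = -8 + Z - f)
(3*20)*V(h(2), -3) = (3*20)*(-8 - 3 - 1*2) = 60*(-8 - 3 - 2) = 60*(-13) = -780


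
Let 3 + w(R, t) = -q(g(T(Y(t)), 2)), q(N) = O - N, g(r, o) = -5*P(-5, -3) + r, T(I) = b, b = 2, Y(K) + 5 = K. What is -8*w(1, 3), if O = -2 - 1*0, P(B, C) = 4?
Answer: 152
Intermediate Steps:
Y(K) = -5 + K
T(I) = 2
g(r, o) = -20 + r (g(r, o) = -5*4 + r = -20 + r)
O = -2 (O = -2 + 0 = -2)
q(N) = -2 - N
w(R, t) = -19 (w(R, t) = -3 - (-2 - (-20 + 2)) = -3 - (-2 - 1*(-18)) = -3 - (-2 + 18) = -3 - 1*16 = -3 - 16 = -19)
-8*w(1, 3) = -8*(-19) = 152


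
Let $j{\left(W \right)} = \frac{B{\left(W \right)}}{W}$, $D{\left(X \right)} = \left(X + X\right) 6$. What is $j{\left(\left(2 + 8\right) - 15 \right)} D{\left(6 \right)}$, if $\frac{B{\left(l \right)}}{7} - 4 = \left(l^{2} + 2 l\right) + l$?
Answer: $- \frac{7056}{5} \approx -1411.2$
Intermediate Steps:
$B{\left(l \right)} = 28 + 7 l^{2} + 21 l$ ($B{\left(l \right)} = 28 + 7 \left(\left(l^{2} + 2 l\right) + l\right) = 28 + 7 \left(l^{2} + 3 l\right) = 28 + \left(7 l^{2} + 21 l\right) = 28 + 7 l^{2} + 21 l$)
$D{\left(X \right)} = 12 X$ ($D{\left(X \right)} = 2 X 6 = 12 X$)
$j{\left(W \right)} = \frac{28 + 7 W^{2} + 21 W}{W}$
$j{\left(\left(2 + 8\right) - 15 \right)} D{\left(6 \right)} = \left(21 + 7 \left(\left(2 + 8\right) - 15\right) + \frac{28}{\left(2 + 8\right) - 15}\right) 12 \cdot 6 = \left(21 + 7 \left(10 - 15\right) + \frac{28}{10 - 15}\right) 72 = \left(21 + 7 \left(-5\right) + \frac{28}{-5}\right) 72 = \left(21 - 35 + 28 \left(- \frac{1}{5}\right)\right) 72 = \left(21 - 35 - \frac{28}{5}\right) 72 = \left(- \frac{98}{5}\right) 72 = - \frac{7056}{5}$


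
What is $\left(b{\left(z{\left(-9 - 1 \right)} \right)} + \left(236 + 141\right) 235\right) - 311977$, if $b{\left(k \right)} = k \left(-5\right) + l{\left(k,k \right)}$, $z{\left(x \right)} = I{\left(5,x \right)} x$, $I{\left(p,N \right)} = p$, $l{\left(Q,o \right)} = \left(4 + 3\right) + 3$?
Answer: $-223122$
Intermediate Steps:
$l{\left(Q,o \right)} = 10$ ($l{\left(Q,o \right)} = 7 + 3 = 10$)
$z{\left(x \right)} = 5 x$
$b{\left(k \right)} = 10 - 5 k$ ($b{\left(k \right)} = k \left(-5\right) + 10 = - 5 k + 10 = 10 - 5 k$)
$\left(b{\left(z{\left(-9 - 1 \right)} \right)} + \left(236 + 141\right) 235\right) - 311977 = \left(\left(10 - 5 \cdot 5 \left(-9 - 1\right)\right) + \left(236 + 141\right) 235\right) - 311977 = \left(\left(10 - 5 \cdot 5 \left(-10\right)\right) + 377 \cdot 235\right) - 311977 = \left(\left(10 - -250\right) + 88595\right) - 311977 = \left(\left(10 + 250\right) + 88595\right) - 311977 = \left(260 + 88595\right) - 311977 = 88855 - 311977 = -223122$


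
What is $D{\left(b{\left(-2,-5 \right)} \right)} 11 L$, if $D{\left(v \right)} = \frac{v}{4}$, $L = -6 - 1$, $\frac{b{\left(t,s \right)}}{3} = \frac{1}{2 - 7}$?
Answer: $\frac{231}{20} \approx 11.55$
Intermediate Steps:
$b{\left(t,s \right)} = - \frac{3}{5}$ ($b{\left(t,s \right)} = \frac{3}{2 - 7} = \frac{3}{-5} = 3 \left(- \frac{1}{5}\right) = - \frac{3}{5}$)
$L = -7$
$D{\left(v \right)} = \frac{v}{4}$ ($D{\left(v \right)} = v \frac{1}{4} = \frac{v}{4}$)
$D{\left(b{\left(-2,-5 \right)} \right)} 11 L = \frac{1}{4} \left(- \frac{3}{5}\right) 11 \left(-7\right) = \left(- \frac{3}{20}\right) 11 \left(-7\right) = \left(- \frac{33}{20}\right) \left(-7\right) = \frac{231}{20}$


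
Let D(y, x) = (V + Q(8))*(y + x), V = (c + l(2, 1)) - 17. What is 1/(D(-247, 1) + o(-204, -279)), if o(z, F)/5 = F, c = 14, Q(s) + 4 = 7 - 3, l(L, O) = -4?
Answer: 1/327 ≈ 0.0030581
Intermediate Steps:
Q(s) = 0 (Q(s) = -4 + (7 - 3) = -4 + 4 = 0)
o(z, F) = 5*F
V = -7 (V = (14 - 4) - 17 = 10 - 17 = -7)
D(y, x) = -7*x - 7*y (D(y, x) = (-7 + 0)*(y + x) = -7*(x + y) = -7*x - 7*y)
1/(D(-247, 1) + o(-204, -279)) = 1/((-7*1 - 7*(-247)) + 5*(-279)) = 1/((-7 + 1729) - 1395) = 1/(1722 - 1395) = 1/327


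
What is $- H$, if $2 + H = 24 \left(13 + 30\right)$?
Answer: $-1030$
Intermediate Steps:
$H = 1030$ ($H = -2 + 24 \left(13 + 30\right) = -2 + 24 \cdot 43 = -2 + 1032 = 1030$)
$- H = \left(-1\right) 1030 = -1030$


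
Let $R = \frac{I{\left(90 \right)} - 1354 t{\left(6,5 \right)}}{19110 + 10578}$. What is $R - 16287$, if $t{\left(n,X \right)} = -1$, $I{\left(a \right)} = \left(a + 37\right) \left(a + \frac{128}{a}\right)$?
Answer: $- \frac{2719774639}{166995} \approx -16287.0$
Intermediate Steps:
$I{\left(a \right)} = \left(37 + a\right) \left(a + \frac{128}{a}\right)$
$R = \frac{72926}{166995}$ ($R = \frac{\left(128 + 90^{2} + 37 \cdot 90 + \frac{4736}{90}\right) - -1354}{19110 + 10578} = \frac{\left(128 + 8100 + 3330 + 4736 \cdot \frac{1}{90}\right) + 1354}{29688} = \left(\left(128 + 8100 + 3330 + \frac{2368}{45}\right) + 1354\right) \frac{1}{29688} = \left(\frac{522478}{45} + 1354\right) \frac{1}{29688} = \frac{583408}{45} \cdot \frac{1}{29688} = \frac{72926}{166995} \approx 0.4367$)
$R - 16287 = \frac{72926}{166995} - 16287 = - \frac{2719774639}{166995}$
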